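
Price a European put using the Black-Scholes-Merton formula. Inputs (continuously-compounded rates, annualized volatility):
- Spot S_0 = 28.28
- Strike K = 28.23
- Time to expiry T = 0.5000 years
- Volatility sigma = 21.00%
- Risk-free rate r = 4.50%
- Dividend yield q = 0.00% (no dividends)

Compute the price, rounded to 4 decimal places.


Answer: Price = 1.3367

Derivation:
d1 = (ln(S/K) + (r - q + 0.5*sigma^2) * T) / (sigma * sqrt(T)) = 0.23768619
d2 = d1 - sigma * sqrt(T) = 0.08919377
exp(-rT) = 0.97775124; exp(-qT) = 1.00000000
P = K * exp(-rT) * N(-d2) - S_0 * exp(-qT) * N(-d1)
N(-d1) = 0.40606225; N(-d2) = 0.46446396
P = 28.2300 * 0.97775124 * 0.46446396 - 28.2800 * 1.00000000 * 0.40606225 = 1.3367


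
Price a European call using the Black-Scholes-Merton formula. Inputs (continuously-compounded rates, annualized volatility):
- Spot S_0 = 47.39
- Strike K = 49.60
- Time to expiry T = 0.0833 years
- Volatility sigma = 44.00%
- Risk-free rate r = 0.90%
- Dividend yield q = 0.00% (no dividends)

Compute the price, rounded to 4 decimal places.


d1 = (ln(S/K) + (r - q + 0.5*sigma^2) * T) / (sigma * sqrt(T)) = -0.28951870
d2 = d1 - sigma * sqrt(T) = -0.41651035
exp(-rT) = 0.99925058; exp(-qT) = 1.00000000
C = S_0 * exp(-qT) * N(d1) - K * exp(-rT) * N(d2)
N(d1) = 0.38609224; N(d2) = 0.33851830
C = 47.3900 * 1.00000000 * 0.38609224 - 49.6000 * 0.99925058 * 0.33851830 = 1.5190

Answer: Price = 1.5190


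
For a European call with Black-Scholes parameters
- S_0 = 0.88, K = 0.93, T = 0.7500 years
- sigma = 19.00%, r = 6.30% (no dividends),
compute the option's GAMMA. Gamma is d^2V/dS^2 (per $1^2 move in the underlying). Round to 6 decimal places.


Answer: Gamma = 2.753584

Derivation:
d1 = 0.0335763903; d2 = -0.1309684364
phi(d1) = 0.3987174652; exp(-qT) = 1.0000000000; exp(-rT) = 0.9538489056
Gamma = exp(-qT) * phi(d1) / (S * sigma * sqrt(T)) = 1.0000000000 * 0.3987174652 / (0.8800 * 0.1900 * 0.8660254038) = 2.753584


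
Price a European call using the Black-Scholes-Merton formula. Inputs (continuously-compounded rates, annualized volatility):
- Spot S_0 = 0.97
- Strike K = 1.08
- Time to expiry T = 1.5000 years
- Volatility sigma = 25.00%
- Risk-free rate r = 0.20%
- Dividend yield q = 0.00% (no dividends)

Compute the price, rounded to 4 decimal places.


Answer: Price = 0.0782

Derivation:
d1 = (ln(S/K) + (r - q + 0.5*sigma^2) * T) / (sigma * sqrt(T)) = -0.18794199
d2 = d1 - sigma * sqrt(T) = -0.49412821
exp(-rT) = 0.99700450; exp(-qT) = 1.00000000
C = S_0 * exp(-qT) * N(d1) - K * exp(-rT) * N(d2)
N(d1) = 0.42546106; N(d2) = 0.31060782
C = 0.9700 * 1.00000000 * 0.42546106 - 1.0800 * 0.99700450 * 0.31060782 = 0.0782


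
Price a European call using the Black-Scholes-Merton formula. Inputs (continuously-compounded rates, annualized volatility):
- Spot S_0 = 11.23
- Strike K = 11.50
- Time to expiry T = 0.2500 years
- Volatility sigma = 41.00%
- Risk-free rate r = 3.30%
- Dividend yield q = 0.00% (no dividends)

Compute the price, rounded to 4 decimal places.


Answer: Price = 0.8389

Derivation:
d1 = (ln(S/K) + (r - q + 0.5*sigma^2) * T) / (sigma * sqrt(T)) = 0.02684992
d2 = d1 - sigma * sqrt(T) = -0.17815008
exp(-rT) = 0.99178394; exp(-qT) = 1.00000000
C = S_0 * exp(-qT) * N(d1) - K * exp(-rT) * N(d2)
N(d1) = 0.51071028; N(d2) = 0.42930256
C = 11.2300 * 1.00000000 * 0.51071028 - 11.5000 * 0.99178394 * 0.42930256 = 0.8389


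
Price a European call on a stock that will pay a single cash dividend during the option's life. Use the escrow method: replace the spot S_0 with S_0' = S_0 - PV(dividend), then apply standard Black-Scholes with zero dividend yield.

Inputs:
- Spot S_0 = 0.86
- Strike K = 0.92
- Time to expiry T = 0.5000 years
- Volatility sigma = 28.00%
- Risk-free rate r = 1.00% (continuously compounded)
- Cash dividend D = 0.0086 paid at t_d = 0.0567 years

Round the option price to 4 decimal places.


Answer: Price = 0.0423

Derivation:
PV(D) = D * exp(-r * t_d) = 0.0086 * 0.99943316 = 0.00859513
S_0' = S_0 - PV(D) = 0.8600 - 0.00859513 = 0.85140487
d1 = (ln(S_0'/K) + (r + sigma^2/2)*T) / (sigma*sqrt(T)) = -0.26711409
d2 = d1 - sigma*sqrt(T) = -0.46510399
exp(-rT) = 0.99501248
N(d1) = 0.39469066; N(d2) = 0.32092850
C = S_0' * N(d1) - K * exp(-rT) * N(d2) = 0.85140487 * 0.39469066 - 0.9200 * 0.99501248 * 0.32092850 = 0.0423


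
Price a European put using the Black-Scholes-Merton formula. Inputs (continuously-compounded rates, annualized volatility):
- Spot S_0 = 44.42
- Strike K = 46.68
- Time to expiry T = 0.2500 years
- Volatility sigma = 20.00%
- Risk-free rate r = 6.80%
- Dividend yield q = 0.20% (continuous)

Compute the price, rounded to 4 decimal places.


d1 = (ln(S/K) + (r - q + 0.5*sigma^2) * T) / (sigma * sqrt(T)) = -0.28125989
d2 = d1 - sigma * sqrt(T) = -0.38125989
exp(-rT) = 0.98314368; exp(-qT) = 0.99950012
P = K * exp(-rT) * N(-d2) - S_0 * exp(-qT) * N(-d1)
N(-d1) = 0.61074446; N(-d2) = 0.64849479
P = 46.6800 * 0.98314368 * 0.64849479 - 44.4200 * 0.99950012 * 0.61074446 = 2.6458

Answer: Price = 2.6458


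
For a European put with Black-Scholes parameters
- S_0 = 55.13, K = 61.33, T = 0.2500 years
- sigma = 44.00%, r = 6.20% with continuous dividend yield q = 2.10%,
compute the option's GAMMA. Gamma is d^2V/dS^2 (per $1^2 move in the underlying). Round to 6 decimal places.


Answer: Gamma = 0.031008

Derivation:
d1 = -0.3278413047; d2 = -0.5478413047
phi(d1) = 0.3780690252; exp(-qT) = 0.9947637572; exp(-rT) = 0.9846195068
Gamma = exp(-qT) * phi(d1) / (S * sigma * sqrt(T)) = 0.9947637572 * 0.3780690252 / (55.1300 * 0.4400 * 0.5000000000) = 0.031008


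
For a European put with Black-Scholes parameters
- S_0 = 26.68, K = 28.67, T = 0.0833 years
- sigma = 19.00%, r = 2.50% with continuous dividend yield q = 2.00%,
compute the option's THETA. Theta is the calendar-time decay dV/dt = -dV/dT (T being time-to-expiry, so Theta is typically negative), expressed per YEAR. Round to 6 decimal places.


d1 = -1.2768131854; d2 = -1.3316504902
phi(d1) = 0.1765653019; exp(-qT) = 0.9983353870; exp(-rT) = 0.9979196669
Theta = -S*exp(-qT)*phi(d1)*sigma/(2*sqrt(T)) + r*K*exp(-rT)*N(-d2) - q*S*exp(-qT)*N(-d1)
N(-d1) = 0.8991658953; N(-d2) = 0.9085124673; sqrt(T) = 0.2886173938
Term 1 = -26.6800 * 0.9983353870 * 0.1765653019 * 0.1900 / (2 * 0.2886173938) = -1.5479921590
Term 2 = 0.0250 * 28.6700 * 0.9979196669 * 0.9085124673 = 0.6498216473
Term 3 = -0.0200 * 26.6800 * 0.9983353870 * 0.8991658953 = -0.4789962489
Theta = -1.5479921590 + (0.6498216473) + (-0.4789962489) = -1.377167

Answer: Theta = -1.377167


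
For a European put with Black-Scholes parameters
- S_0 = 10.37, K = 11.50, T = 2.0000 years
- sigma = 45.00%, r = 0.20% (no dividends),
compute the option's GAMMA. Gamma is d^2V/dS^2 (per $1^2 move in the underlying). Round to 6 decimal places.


Answer: Gamma = 0.059663

Derivation:
d1 = 0.1619588592; d2 = -0.4744372438
phi(d1) = 0.3937441803; exp(-qT) = 1.0000000000; exp(-rT) = 0.9960079893
Gamma = exp(-qT) * phi(d1) / (S * sigma * sqrt(T)) = 1.0000000000 * 0.3937441803 / (10.3700 * 0.4500 * 1.4142135624) = 0.059663


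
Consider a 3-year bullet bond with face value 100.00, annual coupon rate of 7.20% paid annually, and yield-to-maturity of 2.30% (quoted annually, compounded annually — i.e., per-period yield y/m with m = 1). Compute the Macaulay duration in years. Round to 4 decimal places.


Coupon per period c = face * coupon_rate / m = 7.200000
Periods per year m = 1; per-period yield y/m = 0.023000
Number of cashflows N = 3
Cashflows (t years, CF_t, discount factor 1/(1+y/m)^(m*t), PV):
  t = 1.0000: CF_t = 7.200000, DF = 0.977517, PV = 7.038123
  t = 2.0000: CF_t = 7.200000, DF = 0.955540, PV = 6.879886
  t = 3.0000: CF_t = 107.200000, DF = 0.934056, PV = 100.130846
Price P = sum_t PV_t = 114.048855
Macaulay numerator sum_t t * PV_t:
  t * PV_t at t = 1.0000: 7.038123
  t * PV_t at t = 2.0000: 13.759772
  t * PV_t at t = 3.0000: 300.392537
Macaulay duration D = (sum_t t * PV_t) / P = 321.190432 / 114.048855 = 2.816253

Answer: Macaulay duration = 2.8163 years


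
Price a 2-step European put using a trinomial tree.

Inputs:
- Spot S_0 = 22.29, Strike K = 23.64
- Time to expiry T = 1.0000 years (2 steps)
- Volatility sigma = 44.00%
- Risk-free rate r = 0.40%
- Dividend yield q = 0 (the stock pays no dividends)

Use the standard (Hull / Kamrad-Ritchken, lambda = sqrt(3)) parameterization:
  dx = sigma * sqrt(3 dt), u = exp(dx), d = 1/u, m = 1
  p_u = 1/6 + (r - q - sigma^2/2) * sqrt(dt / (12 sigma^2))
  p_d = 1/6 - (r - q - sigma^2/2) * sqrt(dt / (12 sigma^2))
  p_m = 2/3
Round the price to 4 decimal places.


Answer: Price = V(0,0) = 4.3328

Derivation:
dt = T/N = 0.500000; dx = sigma*sqrt(3*dt) = 0.538888
u = exp(dx) = 1.714099; d = 1/u = 0.583397
p_u = 0.123615, p_m = 0.666667, p_d = 0.209718
Discount per step: exp(-r*dt) = 0.998002
Stock lattice S(k, j) with j the centered position index:
  k=0: S(0,+0) = 22.2900
  k=1: S(1,-1) = 13.0039; S(1,+0) = 22.2900; S(1,+1) = 38.2073
  k=2: S(2,-2) = 7.5864; S(2,-1) = 13.0039; S(2,+0) = 22.2900; S(2,+1) = 38.2073; S(2,+2) = 65.4911
Terminal payoffs V(N, j) = max(K - S_T, 0):
  V(2,-2) = 16.053558; V(2,-1) = 10.636086; V(2,+0) = 1.350000; V(2,+1) = 0.000000; V(2,+2) = 0.000000
Backward induction: V(k, j) = exp(-r*dt) * [p_u * V(k+1, j+1) + p_m * V(k+1, j) + p_d * V(k+1, j-1)]
  V(1,-1) = exp(-r*dt) * [p_u*1.350000 + p_m*10.636086 + p_d*16.053558] = 10.603102
  V(1,+0) = exp(-r*dt) * [p_u*0.000000 + p_m*1.350000 + p_d*10.636086] = 3.124327
  V(1,+1) = exp(-r*dt) * [p_u*0.000000 + p_m*0.000000 + p_d*1.350000] = 0.282554
  V(0,+0) = exp(-r*dt) * [p_u*0.282554 + p_m*3.124327 + p_d*10.603102] = 4.332803


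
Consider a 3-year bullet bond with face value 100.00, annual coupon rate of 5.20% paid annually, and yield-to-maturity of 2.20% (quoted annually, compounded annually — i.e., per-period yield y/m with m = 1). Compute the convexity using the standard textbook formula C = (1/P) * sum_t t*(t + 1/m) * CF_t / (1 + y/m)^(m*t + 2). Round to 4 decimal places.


Coupon per period c = face * coupon_rate / m = 5.200000
Periods per year m = 1; per-period yield y/m = 0.022000
Number of cashflows N = 3
Cashflows (t years, CF_t, discount factor 1/(1+y/m)^(m*t), PV):
  t = 1.0000: CF_t = 5.200000, DF = 0.978474, PV = 5.088063
  t = 2.0000: CF_t = 5.200000, DF = 0.957411, PV = 4.978535
  t = 3.0000: CF_t = 105.200000, DF = 0.936801, PV = 98.551458
Price P = sum_t PV_t = 108.618055
Convexity numerator sum_t t*(t + 1/m) * CF_t / (1+y/m)^(m*t + 2):
  t = 1.0000: term = 9.742730
  t = 2.0000: term = 28.599011
  t = 3.0000: term = 1132.250463
Convexity = (1/P) * sum = 1170.592203 / 108.618055 = 10.777142

Answer: Convexity = 10.7771


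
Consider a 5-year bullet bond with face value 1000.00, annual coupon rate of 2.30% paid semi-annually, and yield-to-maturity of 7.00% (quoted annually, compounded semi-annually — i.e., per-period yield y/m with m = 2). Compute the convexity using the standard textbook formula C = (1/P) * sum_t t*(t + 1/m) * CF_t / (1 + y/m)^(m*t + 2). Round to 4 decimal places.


Coupon per period c = face * coupon_rate / m = 11.500000
Periods per year m = 2; per-period yield y/m = 0.035000
Number of cashflows N = 10
Cashflows (t years, CF_t, discount factor 1/(1+y/m)^(m*t), PV):
  t = 0.5000: CF_t = 11.500000, DF = 0.966184, PV = 11.111111
  t = 1.0000: CF_t = 11.500000, DF = 0.933511, PV = 10.735373
  t = 1.5000: CF_t = 11.500000, DF = 0.901943, PV = 10.372341
  t = 2.0000: CF_t = 11.500000, DF = 0.871442, PV = 10.021586
  t = 2.5000: CF_t = 11.500000, DF = 0.841973, PV = 9.682691
  t = 3.0000: CF_t = 11.500000, DF = 0.813501, PV = 9.355257
  t = 3.5000: CF_t = 11.500000, DF = 0.785991, PV = 9.038896
  t = 4.0000: CF_t = 11.500000, DF = 0.759412, PV = 8.733233
  t = 4.5000: CF_t = 11.500000, DF = 0.733731, PV = 8.437906
  t = 5.0000: CF_t = 1011.500000, DF = 0.708919, PV = 717.071380
Price P = sum_t PV_t = 804.559775
Convexity numerator sum_t t*(t + 1/m) * CF_t / (1+y/m)^(m*t + 2):
  t = 0.5000: term = 5.186171
  t = 1.0000: term = 15.032378
  t = 1.5000: term = 29.048074
  t = 2.0000: term = 46.776287
  t = 2.5000: term = 67.791720
  t = 3.0000: term = 91.698945
  t = 3.5000: term = 118.130687
  t = 4.0000: term = 146.746194
  t = 4.5000: term = 177.229703
  t = 5.0000: term = 18408.329671
Convexity = (1/P) * sum = 19105.969831 / 804.559775 = 23.747110

Answer: Convexity = 23.7471


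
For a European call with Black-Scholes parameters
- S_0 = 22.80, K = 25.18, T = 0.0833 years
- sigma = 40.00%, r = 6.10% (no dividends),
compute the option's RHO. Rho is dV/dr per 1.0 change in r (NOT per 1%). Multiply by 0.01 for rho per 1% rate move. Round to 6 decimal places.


d1 = -0.7583066244; d2 = -0.8737535819
phi(d1) = 0.2992568628; exp(-qT) = 1.0000000000; exp(-rT) = 0.9949315880
N(d2) = 0.1911262320
Rho = K*T*exp(-rT)*N(d2) = 25.1800 * 0.0833 * 0.9949315880 * 0.1911262320 = 0.398854

Answer: Rho = 0.398854


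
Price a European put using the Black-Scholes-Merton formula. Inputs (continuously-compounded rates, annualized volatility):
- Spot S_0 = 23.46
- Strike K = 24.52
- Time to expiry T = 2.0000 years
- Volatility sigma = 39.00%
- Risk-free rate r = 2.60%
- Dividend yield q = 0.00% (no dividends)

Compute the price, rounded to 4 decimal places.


Answer: Price = 4.9868

Derivation:
d1 = (ln(S/K) + (r - q + 0.5*sigma^2) * T) / (sigma * sqrt(T)) = 0.28992780
d2 = d1 - sigma * sqrt(T) = -0.26161549
exp(-rT) = 0.94932887; exp(-qT) = 1.00000000
P = K * exp(-rT) * N(-d2) - S_0 * exp(-qT) * N(-d1)
N(-d1) = 0.38593574; N(-d2) = 0.60319105
P = 24.5200 * 0.94932887 * 0.60319105 - 23.4600 * 1.00000000 * 0.38593574 = 4.9868


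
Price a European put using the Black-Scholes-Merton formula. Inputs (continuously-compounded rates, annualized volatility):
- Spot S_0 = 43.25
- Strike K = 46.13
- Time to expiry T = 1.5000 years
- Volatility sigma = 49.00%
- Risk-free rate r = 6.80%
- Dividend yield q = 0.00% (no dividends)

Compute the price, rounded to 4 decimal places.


Answer: Price = 9.2359

Derivation:
d1 = (ln(S/K) + (r - q + 0.5*sigma^2) * T) / (sigma * sqrt(T)) = 0.36260569
d2 = d1 - sigma * sqrt(T) = -0.23751930
exp(-rT) = 0.90302955; exp(-qT) = 1.00000000
P = K * exp(-rT) * N(-d2) - S_0 * exp(-qT) * N(-d1)
N(-d1) = 0.35844973; N(-d2) = 0.59387302
P = 46.1300 * 0.90302955 * 0.59387302 - 43.2500 * 1.00000000 * 0.35844973 = 9.2359


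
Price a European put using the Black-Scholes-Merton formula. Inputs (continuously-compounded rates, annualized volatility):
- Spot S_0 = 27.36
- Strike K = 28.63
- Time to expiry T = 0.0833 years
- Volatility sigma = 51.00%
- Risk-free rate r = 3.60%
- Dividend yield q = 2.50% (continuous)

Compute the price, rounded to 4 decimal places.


Answer: Price = 2.3329

Derivation:
d1 = (ln(S/K) + (r - q + 0.5*sigma^2) * T) / (sigma * sqrt(T)) = -0.22842889
d2 = d1 - sigma * sqrt(T) = -0.37562376
exp(-rT) = 0.99700569; exp(-qT) = 0.99791967
P = K * exp(-rT) * N(-d2) - S_0 * exp(-qT) * N(-d1)
N(-d1) = 0.59034358; N(-d2) = 0.64640169
P = 28.6300 * 0.99700569 * 0.64640169 - 27.3600 * 0.99791967 * 0.59034358 = 2.3329


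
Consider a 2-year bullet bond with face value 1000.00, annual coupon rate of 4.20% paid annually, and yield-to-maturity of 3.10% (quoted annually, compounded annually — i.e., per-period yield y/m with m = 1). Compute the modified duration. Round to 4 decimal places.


Answer: Modified duration = 1.9012

Derivation:
Coupon per period c = face * coupon_rate / m = 42.000000
Periods per year m = 1; per-period yield y/m = 0.031000
Number of cashflows N = 2
Cashflows (t years, CF_t, discount factor 1/(1+y/m)^(m*t), PV):
  t = 1.0000: CF_t = 42.000000, DF = 0.969932, PV = 40.737148
  t = 2.0000: CF_t = 1042.000000, DF = 0.940768, PV = 980.280556
Price P = sum_t PV_t = 1021.017704
First compute Macaulay numerator sum_t t * PV_t:
  t * PV_t at t = 1.0000: 40.737148
  t * PV_t at t = 2.0000: 1960.561112
Macaulay duration D = 2001.298260 / 1021.017704 = 1.960101
Modified duration = D / (1 + y/m) = 1.960101 / (1 + 0.031000) = 1.901165


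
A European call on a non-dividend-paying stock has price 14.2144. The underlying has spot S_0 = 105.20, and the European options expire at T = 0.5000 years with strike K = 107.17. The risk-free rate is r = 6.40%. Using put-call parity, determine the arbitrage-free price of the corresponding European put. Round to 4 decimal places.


Put-call parity: C - P = S_0 * exp(-qT) - K * exp(-rT).
S_0 * exp(-qT) = 105.2000 * 1.00000000 = 105.20000000
K * exp(-rT) = 107.1700 * 0.96850658 = 103.79485040
P = C - S*exp(-qT) + K*exp(-rT)
P = 14.2144 - 105.20000000 + 103.79485040 = 12.8093

Answer: Put price = 12.8093


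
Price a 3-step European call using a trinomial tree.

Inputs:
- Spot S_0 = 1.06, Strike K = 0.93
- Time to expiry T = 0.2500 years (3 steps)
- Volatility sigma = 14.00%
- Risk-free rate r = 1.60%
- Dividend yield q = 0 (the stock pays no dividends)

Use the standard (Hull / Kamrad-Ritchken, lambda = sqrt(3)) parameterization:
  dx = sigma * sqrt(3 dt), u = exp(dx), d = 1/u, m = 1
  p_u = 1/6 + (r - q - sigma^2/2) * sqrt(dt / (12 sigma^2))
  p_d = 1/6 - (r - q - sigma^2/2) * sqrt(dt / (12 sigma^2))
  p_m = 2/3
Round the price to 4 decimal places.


Answer: Price = V(0,0) = 0.1345

Derivation:
dt = T/N = 0.083333; dx = sigma*sqrt(3*dt) = 0.070000
u = exp(dx) = 1.072508; d = 1/u = 0.932394
p_u = 0.170357, p_m = 0.666667, p_d = 0.162976
Discount per step: exp(-r*dt) = 0.998668
Stock lattice S(k, j) with j the centered position index:
  k=0: S(0,+0) = 1.0600
  k=1: S(1,-1) = 0.9883; S(1,+0) = 1.0600; S(1,+1) = 1.1369
  k=2: S(2,-2) = 0.9215; S(2,-1) = 0.9883; S(2,+0) = 1.0600; S(2,+1) = 1.1369; S(2,+2) = 1.2193
  k=3: S(3,-3) = 0.8592; S(3,-2) = 0.9215; S(3,-1) = 0.9883; S(3,+0) = 1.0600; S(3,+1) = 1.1369; S(3,+2) = 1.2193; S(3,+3) = 1.3077
Terminal payoffs V(N, j) = max(S_T - K, 0):
  V(3,-3) = 0.000000; V(3,-2) = 0.000000; V(3,-1) = 0.058337; V(3,+0) = 0.130000; V(3,+1) = 0.206859; V(3,+2) = 0.289290; V(3,+3) = 0.377699
Backward induction: V(k, j) = exp(-r*dt) * [p_u * V(k+1, j+1) + p_m * V(k+1, j) + p_d * V(k+1, j-1)]
  V(2,-2) = exp(-r*dt) * [p_u*0.058337 + p_m*0.000000 + p_d*0.000000] = 0.009925
  V(2,-1) = exp(-r*dt) * [p_u*0.130000 + p_m*0.058337 + p_d*0.000000] = 0.060957
  V(2,+0) = exp(-r*dt) * [p_u*0.206859 + p_m*0.130000 + p_d*0.058337] = 0.131239
  V(2,+1) = exp(-r*dt) * [p_u*0.289290 + p_m*0.206859 + p_d*0.130000] = 0.208098
  V(2,+2) = exp(-r*dt) * [p_u*0.377699 + p_m*0.289290 + p_d*0.206859] = 0.290529
  V(1,-1) = exp(-r*dt) * [p_u*0.131239 + p_m*0.060957 + p_d*0.009925] = 0.064527
  V(1,+0) = exp(-r*dt) * [p_u*0.208098 + p_m*0.131239 + p_d*0.060957] = 0.132701
  V(1,+1) = exp(-r*dt) * [p_u*0.290529 + p_m*0.208098 + p_d*0.131239] = 0.209335
  V(0,+0) = exp(-r*dt) * [p_u*0.209335 + p_m*0.132701 + p_d*0.064527] = 0.134466


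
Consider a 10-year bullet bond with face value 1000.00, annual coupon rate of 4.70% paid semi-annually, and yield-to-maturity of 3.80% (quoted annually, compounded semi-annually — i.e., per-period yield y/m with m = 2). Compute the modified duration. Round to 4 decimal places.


Answer: Modified duration = 8.0194

Derivation:
Coupon per period c = face * coupon_rate / m = 23.500000
Periods per year m = 2; per-period yield y/m = 0.019000
Number of cashflows N = 20
Cashflows (t years, CF_t, discount factor 1/(1+y/m)^(m*t), PV):
  t = 0.5000: CF_t = 23.500000, DF = 0.981354, PV = 23.061825
  t = 1.0000: CF_t = 23.500000, DF = 0.963056, PV = 22.631821
  t = 1.5000: CF_t = 23.500000, DF = 0.945099, PV = 22.209834
  t = 2.0000: CF_t = 23.500000, DF = 0.927477, PV = 21.795715
  t = 2.5000: CF_t = 23.500000, DF = 0.910184, PV = 21.389318
  t = 3.0000: CF_t = 23.500000, DF = 0.893213, PV = 20.990499
  t = 3.5000: CF_t = 23.500000, DF = 0.876558, PV = 20.599116
  t = 4.0000: CF_t = 23.500000, DF = 0.860214, PV = 20.215030
  t = 4.5000: CF_t = 23.500000, DF = 0.844175, PV = 19.838106
  t = 5.0000: CF_t = 23.500000, DF = 0.828434, PV = 19.468210
  t = 5.5000: CF_t = 23.500000, DF = 0.812988, PV = 19.105211
  t = 6.0000: CF_t = 23.500000, DF = 0.797829, PV = 18.748980
  t = 6.5000: CF_t = 23.500000, DF = 0.782953, PV = 18.399392
  t = 7.0000: CF_t = 23.500000, DF = 0.768354, PV = 18.056322
  t = 7.5000: CF_t = 23.500000, DF = 0.754028, PV = 17.719648
  t = 8.0000: CF_t = 23.500000, DF = 0.739968, PV = 17.389253
  t = 8.5000: CF_t = 23.500000, DF = 0.726171, PV = 17.065017
  t = 9.0000: CF_t = 23.500000, DF = 0.712631, PV = 16.746828
  t = 9.5000: CF_t = 23.500000, DF = 0.699343, PV = 16.434571
  t = 10.0000: CF_t = 1023.500000, DF = 0.686304, PV = 702.431804
Price P = sum_t PV_t = 1074.296500
First compute Macaulay numerator sum_t t * PV_t:
  t * PV_t at t = 0.5000: 11.530913
  t * PV_t at t = 1.0000: 22.631821
  t * PV_t at t = 1.5000: 33.314751
  t * PV_t at t = 2.0000: 43.591431
  t * PV_t at t = 2.5000: 53.473296
  t * PV_t at t = 3.0000: 62.971496
  t * PV_t at t = 3.5000: 72.096905
  t * PV_t at t = 4.0000: 80.860120
  t * PV_t at t = 4.5000: 89.271477
  t * PV_t at t = 5.0000: 97.341050
  t * PV_t at t = 5.5000: 105.078660
  t * PV_t at t = 6.0000: 112.493882
  t * PV_t at t = 6.5000: 119.596047
  t * PV_t at t = 7.0000: 126.394253
  t * PV_t at t = 7.5000: 132.897364
  t * PV_t at t = 8.0000: 139.114021
  t * PV_t at t = 8.5000: 145.052647
  t * PV_t at t = 9.0000: 150.721449
  t * PV_t at t = 9.5000: 156.128422
  t * PV_t at t = 10.0000: 7024.318040
Macaulay duration D = 8778.878044 / 1074.296500 = 8.171746
Modified duration = D / (1 + y/m) = 8.171746 / (1 + 0.019000) = 8.019378


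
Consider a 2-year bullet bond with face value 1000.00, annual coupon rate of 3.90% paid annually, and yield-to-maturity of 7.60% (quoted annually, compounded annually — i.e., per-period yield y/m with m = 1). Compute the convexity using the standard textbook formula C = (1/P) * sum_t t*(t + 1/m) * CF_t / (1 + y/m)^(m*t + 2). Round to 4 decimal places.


Answer: Convexity = 5.0482

Derivation:
Coupon per period c = face * coupon_rate / m = 39.000000
Periods per year m = 1; per-period yield y/m = 0.076000
Number of cashflows N = 2
Cashflows (t years, CF_t, discount factor 1/(1+y/m)^(m*t), PV):
  t = 1.0000: CF_t = 39.000000, DF = 0.929368, PV = 36.245353
  t = 2.0000: CF_t = 1039.000000, DF = 0.863725, PV = 897.410207
Price P = sum_t PV_t = 933.655560
Convexity numerator sum_t t*(t + 1/m) * CF_t / (1+y/m)^(m*t + 2):
  t = 1.0000: term = 62.612031
  t = 2.0000: term = 4650.693435
Convexity = (1/P) * sum = 4713.305466 / 933.655560 = 5.048227


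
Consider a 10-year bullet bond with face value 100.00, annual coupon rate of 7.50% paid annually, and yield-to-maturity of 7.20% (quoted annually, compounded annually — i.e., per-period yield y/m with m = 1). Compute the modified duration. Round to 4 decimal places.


Answer: Modified duration = 6.9109

Derivation:
Coupon per period c = face * coupon_rate / m = 7.500000
Periods per year m = 1; per-period yield y/m = 0.072000
Number of cashflows N = 10
Cashflows (t years, CF_t, discount factor 1/(1+y/m)^(m*t), PV):
  t = 1.0000: CF_t = 7.500000, DF = 0.932836, PV = 6.996269
  t = 2.0000: CF_t = 7.500000, DF = 0.870183, PV = 6.526370
  t = 3.0000: CF_t = 7.500000, DF = 0.811738, PV = 6.088032
  t = 4.0000: CF_t = 7.500000, DF = 0.757218, PV = 5.679134
  t = 5.0000: CF_t = 7.500000, DF = 0.706360, PV = 5.297700
  t = 6.0000: CF_t = 7.500000, DF = 0.658918, PV = 4.941884
  t = 7.0000: CF_t = 7.500000, DF = 0.614662, PV = 4.609966
  t = 8.0000: CF_t = 7.500000, DF = 0.573379, PV = 4.300342
  t = 9.0000: CF_t = 7.500000, DF = 0.534868, PV = 4.011513
  t = 10.0000: CF_t = 107.500000, DF = 0.498944, PV = 53.636522
Price P = sum_t PV_t = 102.087732
First compute Macaulay numerator sum_t t * PV_t:
  t * PV_t at t = 1.0000: 6.996269
  t * PV_t at t = 2.0000: 13.052740
  t * PV_t at t = 3.0000: 18.264095
  t * PV_t at t = 4.0000: 22.716536
  t * PV_t at t = 5.0000: 26.488498
  t * PV_t at t = 6.0000: 29.651304
  t * PV_t at t = 7.0000: 32.269765
  t * PV_t at t = 8.0000: 34.402735
  t * PV_t at t = 9.0000: 36.103616
  t * PV_t at t = 10.0000: 536.365222
Macaulay duration D = 756.310782 / 102.087732 = 7.408439
Modified duration = D / (1 + y/m) = 7.408439 / (1 + 0.072000) = 6.910858


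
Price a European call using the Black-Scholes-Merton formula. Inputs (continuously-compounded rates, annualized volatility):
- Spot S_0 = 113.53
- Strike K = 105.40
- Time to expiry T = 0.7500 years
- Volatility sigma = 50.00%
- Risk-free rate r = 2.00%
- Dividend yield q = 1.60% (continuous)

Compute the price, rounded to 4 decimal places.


Answer: Price = 22.9745

Derivation:
d1 = (ln(S/K) + (r - q + 0.5*sigma^2) * T) / (sigma * sqrt(T)) = 0.39503341
d2 = d1 - sigma * sqrt(T) = -0.03797929
exp(-rT) = 0.98511194; exp(-qT) = 0.98807171
C = S_0 * exp(-qT) * N(d1) - K * exp(-rT) * N(d2)
N(d1) = 0.65359088; N(d2) = 0.48485210
C = 113.5300 * 0.98807171 * 0.65359088 - 105.4000 * 0.98511194 * 0.48485210 = 22.9745


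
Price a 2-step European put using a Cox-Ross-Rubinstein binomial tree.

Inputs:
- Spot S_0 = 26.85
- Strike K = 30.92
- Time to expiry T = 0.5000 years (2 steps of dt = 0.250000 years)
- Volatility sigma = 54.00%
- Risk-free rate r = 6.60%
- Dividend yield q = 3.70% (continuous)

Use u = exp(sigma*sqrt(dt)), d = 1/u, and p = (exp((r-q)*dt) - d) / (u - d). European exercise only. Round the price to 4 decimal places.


dt = T/N = 0.250000
u = exp(sigma*sqrt(dt)) = 1.309964; d = 1/u = 0.763379
p = (exp((r-q)*dt) - d) / (u - d) = 0.446219
Discount per step: exp(-r*dt) = 0.983635
Stock lattice S(k, i) with i counting down-moves:
  k=0: S(0,0) = 26.8500
  k=1: S(1,0) = 35.1725; S(1,1) = 20.4967
  k=2: S(2,0) = 46.0748; S(2,1) = 26.8500; S(2,2) = 15.6468
Terminal payoffs V(N, i) = max(K - S_T, 0):
  V(2,0) = 0.000000; V(2,1) = 4.070000; V(2,2) = 15.273209
Backward induction: V(k, i) = exp(-r*dt) * [p * V(k+1, i) + (1-p) * V(k+1, i+1)].
  V(1,0) = exp(-r*dt) * [p*0.000000 + (1-p)*4.070000] = 2.217003
  V(1,1) = exp(-r*dt) * [p*4.070000 + (1-p)*15.273209] = 10.105987
  V(0,0) = exp(-r*dt) * [p*2.217003 + (1-p)*10.105987] = 6.477995

Answer: Price = V(0,0) = 6.4780


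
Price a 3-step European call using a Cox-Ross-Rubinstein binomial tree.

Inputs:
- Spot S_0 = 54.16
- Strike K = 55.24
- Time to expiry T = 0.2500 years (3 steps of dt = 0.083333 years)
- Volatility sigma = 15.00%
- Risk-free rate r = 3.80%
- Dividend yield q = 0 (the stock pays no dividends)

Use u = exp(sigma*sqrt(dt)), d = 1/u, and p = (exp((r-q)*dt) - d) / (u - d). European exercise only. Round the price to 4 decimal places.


dt = T/N = 0.083333
u = exp(sigma*sqrt(dt)) = 1.044252; d = 1/u = 0.957623
p = (exp((r-q)*dt) - d) / (u - d) = 0.525788
Discount per step: exp(-r*dt) = 0.996838
Stock lattice S(k, i) with i counting down-moves:
  k=0: S(0,0) = 54.1600
  k=1: S(1,0) = 56.5567; S(1,1) = 51.8649
  k=2: S(2,0) = 59.0595; S(2,1) = 54.1600; S(2,2) = 49.6670
  k=3: S(3,0) = 61.6730; S(3,1) = 56.5567; S(3,2) = 51.8649; S(3,3) = 47.5622
Terminal payoffs V(N, i) = max(S_T - K, 0):
  V(3,0) = 6.433013; V(3,1) = 1.316713; V(3,2) = 0.000000; V(3,3) = 0.000000
Backward induction: V(k, i) = exp(-r*dt) * [p * V(k+1, i) + (1-p) * V(k+1, i+1)].
  V(2,0) = exp(-r*dt) * [p*6.433013 + (1-p)*1.316713] = 3.994136
  V(2,1) = exp(-r*dt) * [p*1.316713 + (1-p)*0.000000] = 0.690123
  V(2,2) = exp(-r*dt) * [p*0.000000 + (1-p)*0.000000] = 0.000000
  V(1,0) = exp(-r*dt) * [p*3.994136 + (1-p)*0.690123] = 2.419660
  V(1,1) = exp(-r*dt) * [p*0.690123 + (1-p)*0.000000] = 0.361712
  V(0,0) = exp(-r*dt) * [p*2.419660 + (1-p)*0.361712] = 1.439193

Answer: Price = V(0,0) = 1.4392


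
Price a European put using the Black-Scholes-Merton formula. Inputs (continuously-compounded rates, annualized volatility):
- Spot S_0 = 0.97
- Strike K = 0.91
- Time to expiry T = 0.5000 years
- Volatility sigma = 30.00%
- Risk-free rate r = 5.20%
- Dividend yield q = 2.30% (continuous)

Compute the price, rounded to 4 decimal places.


Answer: Price = 0.0470

Derivation:
d1 = (ln(S/K) + (r - q + 0.5*sigma^2) * T) / (sigma * sqrt(T)) = 0.47541840
d2 = d1 - sigma * sqrt(T) = 0.26328636
exp(-rT) = 0.97433509; exp(-qT) = 0.98856587
P = K * exp(-rT) * N(-d2) - S_0 * exp(-qT) * N(-d1)
N(-d1) = 0.31724439; N(-d2) = 0.39616493
P = 0.9100 * 0.97433509 * 0.39616493 - 0.9700 * 0.98856587 * 0.31724439 = 0.0470


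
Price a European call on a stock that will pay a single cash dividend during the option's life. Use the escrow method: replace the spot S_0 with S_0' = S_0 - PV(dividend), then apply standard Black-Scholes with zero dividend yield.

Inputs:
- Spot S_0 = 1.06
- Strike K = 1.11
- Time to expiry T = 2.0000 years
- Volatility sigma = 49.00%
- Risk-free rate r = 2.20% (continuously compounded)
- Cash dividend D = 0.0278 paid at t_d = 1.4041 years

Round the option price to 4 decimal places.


PV(D) = D * exp(-r * t_d) = 0.0278 * 0.96958203 = 0.02695438
S_0' = S_0 - PV(D) = 1.0600 - 0.02695438 = 1.03304562
d1 = (ln(S_0'/K) + (r + sigma^2/2)*T) / (sigma*sqrt(T)) = 0.30629461
d2 = d1 - sigma*sqrt(T) = -0.38667004
exp(-rT) = 0.95695396
N(d1) = 0.62030983; N(d2) = 0.34950025
C = S_0' * N(d1) - K * exp(-rT) * N(d2) = 1.03304562 * 0.62030983 - 1.1100 * 0.95695396 * 0.34950025 = 0.2696

Answer: Price = 0.2696


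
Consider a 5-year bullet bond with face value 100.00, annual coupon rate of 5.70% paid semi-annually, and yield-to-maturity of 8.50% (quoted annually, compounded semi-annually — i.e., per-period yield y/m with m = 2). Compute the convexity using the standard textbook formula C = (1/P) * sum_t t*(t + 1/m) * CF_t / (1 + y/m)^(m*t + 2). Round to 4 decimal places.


Answer: Convexity = 21.1591

Derivation:
Coupon per period c = face * coupon_rate / m = 2.850000
Periods per year m = 2; per-period yield y/m = 0.042500
Number of cashflows N = 10
Cashflows (t years, CF_t, discount factor 1/(1+y/m)^(m*t), PV):
  t = 0.5000: CF_t = 2.850000, DF = 0.959233, PV = 2.733813
  t = 1.0000: CF_t = 2.850000, DF = 0.920127, PV = 2.622363
  t = 1.5000: CF_t = 2.850000, DF = 0.882616, PV = 2.515456
  t = 2.0000: CF_t = 2.850000, DF = 0.846634, PV = 2.412907
  t = 2.5000: CF_t = 2.850000, DF = 0.812119, PV = 2.314539
  t = 3.0000: CF_t = 2.850000, DF = 0.779011, PV = 2.220181
  t = 3.5000: CF_t = 2.850000, DF = 0.747253, PV = 2.129670
  t = 4.0000: CF_t = 2.850000, DF = 0.716789, PV = 2.042849
  t = 4.5000: CF_t = 2.850000, DF = 0.687568, PV = 1.959568
  t = 5.0000: CF_t = 102.850000, DF = 0.659537, PV = 67.833412
Price P = sum_t PV_t = 88.784758
Convexity numerator sum_t t*(t + 1/m) * CF_t / (1+y/m)^(m*t + 2):
  t = 0.5000: term = 1.257728
  t = 1.0000: term = 3.619361
  t = 1.5000: term = 6.943618
  t = 2.0000: term = 11.100907
  t = 2.5000: term = 15.972529
  t = 3.0000: term = 21.449919
  t = 3.5000: term = 27.433949
  t = 4.0000: term = 33.834264
  t = 4.5000: term = 40.568661
  t = 5.0000: term = 1716.422607
Convexity = (1/P) * sum = 1878.603542 / 88.784758 = 21.159077


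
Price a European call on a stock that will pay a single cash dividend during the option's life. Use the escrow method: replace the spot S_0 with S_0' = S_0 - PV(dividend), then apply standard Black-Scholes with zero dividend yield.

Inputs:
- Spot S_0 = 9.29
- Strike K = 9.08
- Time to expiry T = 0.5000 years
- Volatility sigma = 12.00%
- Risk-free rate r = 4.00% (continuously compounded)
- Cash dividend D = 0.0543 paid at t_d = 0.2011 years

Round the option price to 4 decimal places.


Answer: Price = 0.5036

Derivation:
PV(D) = D * exp(-r * t_d) = 0.0543 * 0.99198827 = 0.05386496
S_0' = S_0 - PV(D) = 9.2900 - 0.05386496 = 9.23613504
d1 = (ln(S_0'/K) + (r + sigma^2/2)*T) / (sigma*sqrt(T)) = 0.47905682
d2 = d1 - sigma*sqrt(T) = 0.39420401
exp(-rT) = 0.98019867
N(d1) = 0.68405090; N(d2) = 0.65328479
C = S_0' * N(d1) - K * exp(-rT) * N(d2) = 9.23613504 * 0.68405090 - 9.0800 * 0.98019867 * 0.65328479 = 0.5036


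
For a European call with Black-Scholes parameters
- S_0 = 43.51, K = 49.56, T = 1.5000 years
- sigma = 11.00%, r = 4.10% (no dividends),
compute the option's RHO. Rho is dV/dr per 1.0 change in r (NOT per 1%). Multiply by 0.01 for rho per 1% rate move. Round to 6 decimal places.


d1 = -0.4425282316; d2 = -0.5772501674
phi(d1) = 0.3617311035; exp(-qT) = 1.0000000000; exp(-rT) = 0.9403529457
N(d2) = 0.2818852359
Rho = K*T*exp(-rT)*N(d2) = 49.5600 * 1.5000 * 0.9403529457 * 0.2818852359 = 19.705424

Answer: Rho = 19.705424


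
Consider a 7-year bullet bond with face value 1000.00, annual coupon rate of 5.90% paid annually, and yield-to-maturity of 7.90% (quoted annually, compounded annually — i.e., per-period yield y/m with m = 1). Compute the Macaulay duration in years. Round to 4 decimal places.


Coupon per period c = face * coupon_rate / m = 59.000000
Periods per year m = 1; per-period yield y/m = 0.079000
Number of cashflows N = 7
Cashflows (t years, CF_t, discount factor 1/(1+y/m)^(m*t), PV):
  t = 1.0000: CF_t = 59.000000, DF = 0.926784, PV = 54.680259
  t = 2.0000: CF_t = 59.000000, DF = 0.858929, PV = 50.676793
  t = 3.0000: CF_t = 59.000000, DF = 0.796041, PV = 46.966444
  t = 4.0000: CF_t = 59.000000, DF = 0.737758, PV = 43.527751
  t = 5.0000: CF_t = 59.000000, DF = 0.683743, PV = 40.340826
  t = 6.0000: CF_t = 59.000000, DF = 0.633682, PV = 37.387235
  t = 7.0000: CF_t = 1059.000000, DF = 0.587286, PV = 621.936217
Price P = sum_t PV_t = 895.515525
Macaulay numerator sum_t t * PV_t:
  t * PV_t at t = 1.0000: 54.680259
  t * PV_t at t = 2.0000: 101.353586
  t * PV_t at t = 3.0000: 140.899331
  t * PV_t at t = 4.0000: 174.111006
  t * PV_t at t = 5.0000: 201.704131
  t * PV_t at t = 6.0000: 224.323408
  t * PV_t at t = 7.0000: 4353.553516
Macaulay duration D = (sum_t t * PV_t) / P = 5250.625237 / 895.515525 = 5.863243

Answer: Macaulay duration = 5.8632 years


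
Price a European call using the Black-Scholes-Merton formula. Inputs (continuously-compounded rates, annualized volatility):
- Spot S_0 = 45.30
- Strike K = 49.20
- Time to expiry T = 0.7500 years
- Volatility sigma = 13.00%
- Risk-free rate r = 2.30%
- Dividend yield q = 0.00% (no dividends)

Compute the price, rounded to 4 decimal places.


d1 = (ln(S/K) + (r - q + 0.5*sigma^2) * T) / (sigma * sqrt(T)) = -0.52404832
d2 = d1 - sigma * sqrt(T) = -0.63663163
exp(-rT) = 0.98289793; exp(-qT) = 1.00000000
C = S_0 * exp(-qT) * N(d1) - K * exp(-rT) * N(d2)
N(d1) = 0.30012246; N(d2) = 0.26218241
C = 45.3000 * 1.00000000 * 0.30012246 - 49.2000 * 0.98289793 * 0.26218241 = 0.9168

Answer: Price = 0.9168


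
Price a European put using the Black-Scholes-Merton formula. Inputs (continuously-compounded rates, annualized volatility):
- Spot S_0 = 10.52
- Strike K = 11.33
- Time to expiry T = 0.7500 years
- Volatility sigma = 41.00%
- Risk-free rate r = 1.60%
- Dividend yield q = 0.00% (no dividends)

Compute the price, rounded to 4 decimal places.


d1 = (ln(S/K) + (r - q + 0.5*sigma^2) * T) / (sigma * sqrt(T)) = 0.00242665
d2 = d1 - sigma * sqrt(T) = -0.35264376
exp(-rT) = 0.98807171; exp(-qT) = 1.00000000
P = K * exp(-rT) * N(-d2) - S_0 * exp(-qT) * N(-d1)
N(-d1) = 0.49903191; N(-d2) = 0.63782224
P = 11.3300 * 0.98807171 * 0.63782224 - 10.5200 * 1.00000000 * 0.49903191 = 1.8905

Answer: Price = 1.8905


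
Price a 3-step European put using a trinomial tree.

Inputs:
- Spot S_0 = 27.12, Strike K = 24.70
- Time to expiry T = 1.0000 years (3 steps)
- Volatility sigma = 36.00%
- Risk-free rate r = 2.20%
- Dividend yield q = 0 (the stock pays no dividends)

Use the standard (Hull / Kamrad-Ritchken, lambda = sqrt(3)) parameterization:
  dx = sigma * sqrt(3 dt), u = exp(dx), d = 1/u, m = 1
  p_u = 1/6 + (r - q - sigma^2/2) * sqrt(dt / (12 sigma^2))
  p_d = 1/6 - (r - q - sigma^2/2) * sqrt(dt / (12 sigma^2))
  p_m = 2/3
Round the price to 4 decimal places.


dt = T/N = 0.333333; dx = sigma*sqrt(3*dt) = 0.360000
u = exp(dx) = 1.433329; d = 1/u = 0.697676
p_u = 0.146852, p_m = 0.666667, p_d = 0.186481
Discount per step: exp(-r*dt) = 0.992693
Stock lattice S(k, j) with j the centered position index:
  k=0: S(0,+0) = 27.1200
  k=1: S(1,-1) = 18.9210; S(1,+0) = 27.1200; S(1,+1) = 38.8719
  k=2: S(2,-2) = 13.2007; S(2,-1) = 18.9210; S(2,+0) = 27.1200; S(2,+1) = 38.8719; S(2,+2) = 55.7162
  k=3: S(3,-3) = 9.2098; S(3,-2) = 13.2007; S(3,-1) = 18.9210; S(3,+0) = 27.1200; S(3,+1) = 38.8719; S(3,+2) = 55.7162; S(3,+3) = 79.8597
Terminal payoffs V(N, j) = max(K - S_T, 0):
  V(3,-3) = 15.490169; V(3,-2) = 11.499279; V(3,-1) = 5.779018; V(3,+0) = 0.000000; V(3,+1) = 0.000000; V(3,+2) = 0.000000; V(3,+3) = 0.000000
Backward induction: V(k, j) = exp(-r*dt) * [p_u * V(k+1, j+1) + p_m * V(k+1, j) + p_d * V(k+1, j-1)]
  V(2,-2) = exp(-r*dt) * [p_u*5.779018 + p_m*11.499279 + p_d*15.490169] = 11.320156
  V(2,-1) = exp(-r*dt) * [p_u*0.000000 + p_m*5.779018 + p_d*11.499279] = 5.953264
  V(2,+0) = exp(-r*dt) * [p_u*0.000000 + p_m*0.000000 + p_d*5.779018] = 1.069806
  V(2,+1) = exp(-r*dt) * [p_u*0.000000 + p_m*0.000000 + p_d*0.000000] = 0.000000
  V(2,+2) = exp(-r*dt) * [p_u*0.000000 + p_m*0.000000 + p_d*0.000000] = 0.000000
  V(1,-1) = exp(-r*dt) * [p_u*1.069806 + p_m*5.953264 + p_d*11.320156] = 6.191374
  V(1,+0) = exp(-r*dt) * [p_u*0.000000 + p_m*1.069806 + p_d*5.953264] = 1.810055
  V(1,+1) = exp(-r*dt) * [p_u*0.000000 + p_m*0.000000 + p_d*1.069806] = 0.198041
  V(0,+0) = exp(-r*dt) * [p_u*0.198041 + p_m*1.810055 + p_d*6.191374] = 2.372897

Answer: Price = V(0,0) = 2.3729


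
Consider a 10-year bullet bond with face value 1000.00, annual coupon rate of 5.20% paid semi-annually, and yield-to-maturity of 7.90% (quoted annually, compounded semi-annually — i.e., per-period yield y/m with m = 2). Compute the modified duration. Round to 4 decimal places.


Coupon per period c = face * coupon_rate / m = 26.000000
Periods per year m = 2; per-period yield y/m = 0.039500
Number of cashflows N = 20
Cashflows (t years, CF_t, discount factor 1/(1+y/m)^(m*t), PV):
  t = 0.5000: CF_t = 26.000000, DF = 0.962001, PV = 25.012025
  t = 1.0000: CF_t = 26.000000, DF = 0.925446, PV = 24.061592
  t = 1.5000: CF_t = 26.000000, DF = 0.890280, PV = 23.147275
  t = 2.0000: CF_t = 26.000000, DF = 0.856450, PV = 22.267701
  t = 2.5000: CF_t = 26.000000, DF = 0.823906, PV = 21.421549
  t = 3.0000: CF_t = 26.000000, DF = 0.792598, PV = 20.607551
  t = 3.5000: CF_t = 26.000000, DF = 0.762480, PV = 19.824484
  t = 4.0000: CF_t = 26.000000, DF = 0.733507, PV = 19.071173
  t = 4.5000: CF_t = 26.000000, DF = 0.705634, PV = 18.346486
  t = 5.0000: CF_t = 26.000000, DF = 0.678821, PV = 17.649338
  t = 5.5000: CF_t = 26.000000, DF = 0.653026, PV = 16.978680
  t = 6.0000: CF_t = 26.000000, DF = 0.628212, PV = 16.333506
  t = 6.5000: CF_t = 26.000000, DF = 0.604340, PV = 15.712849
  t = 7.0000: CF_t = 26.000000, DF = 0.581376, PV = 15.115776
  t = 7.5000: CF_t = 26.000000, DF = 0.559284, PV = 14.541391
  t = 8.0000: CF_t = 26.000000, DF = 0.538032, PV = 13.988832
  t = 8.5000: CF_t = 26.000000, DF = 0.517587, PV = 13.457270
  t = 9.0000: CF_t = 26.000000, DF = 0.497919, PV = 12.945906
  t = 9.5000: CF_t = 26.000000, DF = 0.478999, PV = 12.453974
  t = 10.0000: CF_t = 1026.000000, DF = 0.460798, PV = 472.778249
Price P = sum_t PV_t = 815.715606
First compute Macaulay numerator sum_t t * PV_t:
  t * PV_t at t = 0.5000: 12.506013
  t * PV_t at t = 1.0000: 24.061592
  t * PV_t at t = 1.5000: 34.720912
  t * PV_t at t = 2.0000: 44.535401
  t * PV_t at t = 2.5000: 53.553873
  t * PV_t at t = 3.0000: 61.822653
  t * PV_t at t = 3.5000: 69.385694
  t * PV_t at t = 4.0000: 76.284691
  t * PV_t at t = 4.5000: 82.559189
  t * PV_t at t = 5.0000: 88.246688
  t * PV_t at t = 5.5000: 93.382739
  t * PV_t at t = 6.0000: 98.001038
  t * PV_t at t = 6.5000: 102.133517
  t * PV_t at t = 7.0000: 105.810429
  t * PV_t at t = 7.5000: 109.060430
  t * PV_t at t = 8.0000: 111.910655
  t * PV_t at t = 8.5000: 114.386792
  t * PV_t at t = 9.0000: 116.513157
  t * PV_t at t = 9.5000: 118.312757
  t * PV_t at t = 10.0000: 4727.782485
Macaulay duration D = 6244.970706 / 815.715606 = 7.655819
Modified duration = D / (1 + y/m) = 7.655819 / (1 + 0.039500) = 7.364905

Answer: Modified duration = 7.3649


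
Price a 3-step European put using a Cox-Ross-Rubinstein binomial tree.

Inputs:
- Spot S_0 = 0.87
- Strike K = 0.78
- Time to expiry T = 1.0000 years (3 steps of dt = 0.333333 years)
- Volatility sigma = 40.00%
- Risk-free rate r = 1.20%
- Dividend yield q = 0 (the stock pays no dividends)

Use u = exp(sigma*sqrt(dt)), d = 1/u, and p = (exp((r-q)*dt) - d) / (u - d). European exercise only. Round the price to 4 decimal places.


Answer: Price = V(0,0) = 0.0924

Derivation:
dt = T/N = 0.333333
u = exp(sigma*sqrt(dt)) = 1.259784; d = 1/u = 0.793787
p = (exp((r-q)*dt) - d) / (u - d) = 0.451121
Discount per step: exp(-r*dt) = 0.996008
Stock lattice S(k, i) with i counting down-moves:
  k=0: S(0,0) = 0.8700
  k=1: S(1,0) = 1.0960; S(1,1) = 0.6906
  k=2: S(2,0) = 1.3807; S(2,1) = 0.8700; S(2,2) = 0.5482
  k=3: S(3,0) = 1.7394; S(3,1) = 1.0960; S(3,2) = 0.6906; S(3,3) = 0.4351
Terminal payoffs V(N, i) = max(K - S_T, 0):
  V(3,0) = 0.000000; V(3,1) = 0.000000; V(3,2) = 0.089405; V(3,3) = 0.344858
Backward induction: V(k, i) = exp(-r*dt) * [p * V(k+1, i) + (1-p) * V(k+1, i+1)].
  V(2,0) = exp(-r*dt) * [p*0.000000 + (1-p)*0.000000] = 0.000000
  V(2,1) = exp(-r*dt) * [p*0.000000 + (1-p)*0.089405] = 0.048877
  V(2,2) = exp(-r*dt) * [p*0.089405 + (1-p)*0.344858] = 0.228701
  V(1,0) = exp(-r*dt) * [p*0.000000 + (1-p)*0.048877] = 0.026720
  V(1,1) = exp(-r*dt) * [p*0.048877 + (1-p)*0.228701] = 0.146989
  V(0,0) = exp(-r*dt) * [p*0.026720 + (1-p)*0.146989] = 0.092363
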